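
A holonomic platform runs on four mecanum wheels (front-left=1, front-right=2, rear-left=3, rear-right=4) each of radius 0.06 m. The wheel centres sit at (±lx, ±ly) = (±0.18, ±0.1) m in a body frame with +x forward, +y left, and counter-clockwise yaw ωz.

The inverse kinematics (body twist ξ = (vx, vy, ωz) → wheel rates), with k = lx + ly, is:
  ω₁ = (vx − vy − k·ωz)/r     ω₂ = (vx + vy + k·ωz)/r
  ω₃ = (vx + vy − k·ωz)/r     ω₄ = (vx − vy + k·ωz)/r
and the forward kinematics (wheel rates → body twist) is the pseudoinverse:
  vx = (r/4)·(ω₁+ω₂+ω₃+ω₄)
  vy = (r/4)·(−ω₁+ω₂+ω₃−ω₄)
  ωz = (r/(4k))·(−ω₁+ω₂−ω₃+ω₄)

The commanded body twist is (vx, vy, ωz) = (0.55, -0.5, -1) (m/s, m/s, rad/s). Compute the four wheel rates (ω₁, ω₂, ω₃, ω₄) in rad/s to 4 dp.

(22.1667, -3.8333, 5.5000, 12.8333)

k = lx + ly = 0.18 + 0.1 = 0.2800;  k·ωz = 0.2800·-1 = -0.2800
ω₁ (FL) = (vx − vy − k·ωz)/r = 1.3300/0.06 = 22.1667
ω₂ (FR) = (vx + vy + k·ωz)/r = -0.2300/0.06 = -3.8333
ω₃ (RL) = (vx + vy − k·ωz)/r = 0.3300/0.06 = 5.5000
ω₄ (RR) = (vx − vy + k·ωz)/r = 0.7700/0.06 = 12.8333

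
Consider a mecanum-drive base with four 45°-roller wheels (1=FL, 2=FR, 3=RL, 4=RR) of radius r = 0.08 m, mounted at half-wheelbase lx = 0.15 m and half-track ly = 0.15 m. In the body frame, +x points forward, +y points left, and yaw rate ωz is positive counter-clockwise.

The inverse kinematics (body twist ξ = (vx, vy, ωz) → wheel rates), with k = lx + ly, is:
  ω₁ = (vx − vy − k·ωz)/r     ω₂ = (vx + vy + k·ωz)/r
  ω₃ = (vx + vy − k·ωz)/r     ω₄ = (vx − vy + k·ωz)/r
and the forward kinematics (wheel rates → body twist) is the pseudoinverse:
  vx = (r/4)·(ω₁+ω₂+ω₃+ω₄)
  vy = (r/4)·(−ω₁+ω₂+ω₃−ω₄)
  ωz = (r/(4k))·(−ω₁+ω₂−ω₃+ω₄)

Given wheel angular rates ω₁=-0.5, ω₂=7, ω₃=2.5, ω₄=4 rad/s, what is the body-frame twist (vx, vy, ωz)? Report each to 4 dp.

(0.2600, 0.1200, 0.6000)

k = lx + ly = 0.15 + 0.15 = 0.3000
ω₁+ω₂+ω₃+ω₄ = 13.0000  →  vx = (0.08/4)·13.0000 = 0.2600
−ω₁+ω₂+ω₃−ω₄ = 6.0000  →  vy = (0.08/4)·6.0000 = 0.1200
−ω₁+ω₂−ω₃+ω₄ = 9.0000  →  ωz = (0.08/1.2000)·9.0000 = 0.6000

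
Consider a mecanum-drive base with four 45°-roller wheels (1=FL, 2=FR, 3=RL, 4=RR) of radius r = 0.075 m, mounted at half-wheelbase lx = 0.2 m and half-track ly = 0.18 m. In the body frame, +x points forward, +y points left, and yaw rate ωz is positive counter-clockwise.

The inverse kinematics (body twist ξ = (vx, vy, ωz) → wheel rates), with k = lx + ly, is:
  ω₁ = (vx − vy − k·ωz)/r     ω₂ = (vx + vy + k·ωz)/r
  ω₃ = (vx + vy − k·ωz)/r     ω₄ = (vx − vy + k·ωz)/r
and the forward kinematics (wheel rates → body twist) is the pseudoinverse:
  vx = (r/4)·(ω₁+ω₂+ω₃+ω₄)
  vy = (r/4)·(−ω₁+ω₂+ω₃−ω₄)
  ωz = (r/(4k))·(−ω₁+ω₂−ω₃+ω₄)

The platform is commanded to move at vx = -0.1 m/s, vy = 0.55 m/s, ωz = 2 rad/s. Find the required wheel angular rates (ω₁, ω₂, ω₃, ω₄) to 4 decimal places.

k = lx + ly = 0.2 + 0.18 = 0.3800;  k·ωz = 0.3800·2 = 0.7600
ω₁ (FL) = (vx − vy − k·ωz)/r = -1.4100/0.075 = -18.8000
ω₂ (FR) = (vx + vy + k·ωz)/r = 1.2100/0.075 = 16.1333
ω₃ (RL) = (vx + vy − k·ωz)/r = -0.3100/0.075 = -4.1333
ω₄ (RR) = (vx − vy + k·ωz)/r = 0.1100/0.075 = 1.4667

(-18.8000, 16.1333, -4.1333, 1.4667)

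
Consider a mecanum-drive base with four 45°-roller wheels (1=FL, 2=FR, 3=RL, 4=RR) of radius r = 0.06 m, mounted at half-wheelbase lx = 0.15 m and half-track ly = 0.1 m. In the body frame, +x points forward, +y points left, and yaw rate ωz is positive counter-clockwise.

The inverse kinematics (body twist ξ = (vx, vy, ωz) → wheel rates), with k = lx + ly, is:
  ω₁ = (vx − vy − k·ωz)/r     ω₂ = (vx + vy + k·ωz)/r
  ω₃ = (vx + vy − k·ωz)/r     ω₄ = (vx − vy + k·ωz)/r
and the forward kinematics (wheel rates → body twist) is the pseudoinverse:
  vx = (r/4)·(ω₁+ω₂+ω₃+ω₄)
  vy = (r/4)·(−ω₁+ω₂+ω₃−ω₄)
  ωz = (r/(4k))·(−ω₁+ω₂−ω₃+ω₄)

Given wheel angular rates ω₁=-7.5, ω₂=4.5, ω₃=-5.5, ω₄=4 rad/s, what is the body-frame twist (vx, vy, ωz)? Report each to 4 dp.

(-0.0675, 0.0375, 1.2900)

k = lx + ly = 0.15 + 0.1 = 0.2500
ω₁+ω₂+ω₃+ω₄ = -4.5000  →  vx = (0.06/4)·-4.5000 = -0.0675
−ω₁+ω₂+ω₃−ω₄ = 2.5000  →  vy = (0.06/4)·2.5000 = 0.0375
−ω₁+ω₂−ω₃+ω₄ = 21.5000  →  ωz = (0.06/1.0000)·21.5000 = 1.2900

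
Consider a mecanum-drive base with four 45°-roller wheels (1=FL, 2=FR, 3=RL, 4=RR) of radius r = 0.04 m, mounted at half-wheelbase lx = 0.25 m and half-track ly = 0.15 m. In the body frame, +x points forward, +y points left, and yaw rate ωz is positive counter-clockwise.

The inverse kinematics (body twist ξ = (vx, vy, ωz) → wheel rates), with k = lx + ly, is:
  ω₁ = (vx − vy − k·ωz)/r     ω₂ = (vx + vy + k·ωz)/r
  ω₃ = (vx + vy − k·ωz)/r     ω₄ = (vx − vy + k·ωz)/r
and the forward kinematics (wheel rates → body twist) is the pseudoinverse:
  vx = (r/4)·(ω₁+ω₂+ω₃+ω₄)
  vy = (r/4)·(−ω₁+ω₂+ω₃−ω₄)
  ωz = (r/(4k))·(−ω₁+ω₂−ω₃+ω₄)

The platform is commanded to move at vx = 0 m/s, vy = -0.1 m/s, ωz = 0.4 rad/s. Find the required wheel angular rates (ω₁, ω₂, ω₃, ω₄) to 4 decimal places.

(-1.5000, 1.5000, -6.5000, 6.5000)

k = lx + ly = 0.25 + 0.15 = 0.4000;  k·ωz = 0.4000·0.4 = 0.1600
ω₁ (FL) = (vx − vy − k·ωz)/r = -0.0600/0.04 = -1.5000
ω₂ (FR) = (vx + vy + k·ωz)/r = 0.0600/0.04 = 1.5000
ω₃ (RL) = (vx + vy − k·ωz)/r = -0.2600/0.04 = -6.5000
ω₄ (RR) = (vx − vy + k·ωz)/r = 0.2600/0.04 = 6.5000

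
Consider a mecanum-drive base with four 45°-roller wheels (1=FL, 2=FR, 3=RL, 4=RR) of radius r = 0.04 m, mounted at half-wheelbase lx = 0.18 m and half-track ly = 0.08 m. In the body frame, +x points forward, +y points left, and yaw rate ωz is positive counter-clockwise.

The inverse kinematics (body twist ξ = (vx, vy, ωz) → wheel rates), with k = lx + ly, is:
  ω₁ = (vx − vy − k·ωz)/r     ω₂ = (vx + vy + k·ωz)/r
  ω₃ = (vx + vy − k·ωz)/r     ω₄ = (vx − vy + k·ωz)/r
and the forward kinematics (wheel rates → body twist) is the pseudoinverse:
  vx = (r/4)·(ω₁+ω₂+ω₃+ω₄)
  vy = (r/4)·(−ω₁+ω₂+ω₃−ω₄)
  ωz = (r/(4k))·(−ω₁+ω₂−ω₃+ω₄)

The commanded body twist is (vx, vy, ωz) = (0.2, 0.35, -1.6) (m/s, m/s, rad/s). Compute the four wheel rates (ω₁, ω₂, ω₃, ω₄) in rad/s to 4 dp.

k = lx + ly = 0.18 + 0.08 = 0.2600;  k·ωz = 0.2600·-1.6 = -0.4160
ω₁ (FL) = (vx − vy − k·ωz)/r = 0.2660/0.04 = 6.6500
ω₂ (FR) = (vx + vy + k·ωz)/r = 0.1340/0.04 = 3.3500
ω₃ (RL) = (vx + vy − k·ωz)/r = 0.9660/0.04 = 24.1500
ω₄ (RR) = (vx − vy + k·ωz)/r = -0.5660/0.04 = -14.1500

(6.6500, 3.3500, 24.1500, -14.1500)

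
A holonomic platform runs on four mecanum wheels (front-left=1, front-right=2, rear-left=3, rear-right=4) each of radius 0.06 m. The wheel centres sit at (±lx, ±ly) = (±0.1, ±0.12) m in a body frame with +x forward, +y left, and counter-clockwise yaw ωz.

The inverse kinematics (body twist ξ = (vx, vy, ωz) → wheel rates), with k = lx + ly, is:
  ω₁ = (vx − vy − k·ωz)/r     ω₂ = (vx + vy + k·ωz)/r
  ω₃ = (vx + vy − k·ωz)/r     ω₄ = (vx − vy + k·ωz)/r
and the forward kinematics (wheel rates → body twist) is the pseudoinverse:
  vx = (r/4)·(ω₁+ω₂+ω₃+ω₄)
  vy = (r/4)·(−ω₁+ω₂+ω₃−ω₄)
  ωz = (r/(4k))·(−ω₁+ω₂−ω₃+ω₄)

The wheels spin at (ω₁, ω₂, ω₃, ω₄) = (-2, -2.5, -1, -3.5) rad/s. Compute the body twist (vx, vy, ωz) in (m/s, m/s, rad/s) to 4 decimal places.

(-0.1350, 0.0300, -0.2045)

k = lx + ly = 0.1 + 0.12 = 0.2200
ω₁+ω₂+ω₃+ω₄ = -9.0000  →  vx = (0.06/4)·-9.0000 = -0.1350
−ω₁+ω₂+ω₃−ω₄ = 2.0000  →  vy = (0.06/4)·2.0000 = 0.0300
−ω₁+ω₂−ω₃+ω₄ = -3.0000  →  ωz = (0.06/0.8800)·-3.0000 = -0.2045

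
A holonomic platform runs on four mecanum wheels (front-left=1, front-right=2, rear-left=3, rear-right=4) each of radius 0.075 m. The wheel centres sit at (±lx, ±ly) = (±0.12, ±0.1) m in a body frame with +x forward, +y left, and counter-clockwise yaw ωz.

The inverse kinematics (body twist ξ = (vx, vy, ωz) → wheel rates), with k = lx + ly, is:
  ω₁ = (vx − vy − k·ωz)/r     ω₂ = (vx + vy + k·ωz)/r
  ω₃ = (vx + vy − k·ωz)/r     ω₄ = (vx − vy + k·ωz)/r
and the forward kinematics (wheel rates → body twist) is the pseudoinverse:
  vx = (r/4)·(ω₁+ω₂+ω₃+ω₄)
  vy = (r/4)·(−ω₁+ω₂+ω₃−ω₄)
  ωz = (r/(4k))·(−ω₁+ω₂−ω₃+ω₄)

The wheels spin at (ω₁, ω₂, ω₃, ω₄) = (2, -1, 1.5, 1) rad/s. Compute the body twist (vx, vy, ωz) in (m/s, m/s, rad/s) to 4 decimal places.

(0.0656, -0.0469, -0.2983)

k = lx + ly = 0.12 + 0.1 = 0.2200
ω₁+ω₂+ω₃+ω₄ = 3.5000  →  vx = (0.075/4)·3.5000 = 0.0656
−ω₁+ω₂+ω₃−ω₄ = -2.5000  →  vy = (0.075/4)·-2.5000 = -0.0469
−ω₁+ω₂−ω₃+ω₄ = -3.5000  →  ωz = (0.075/0.8800)·-3.5000 = -0.2983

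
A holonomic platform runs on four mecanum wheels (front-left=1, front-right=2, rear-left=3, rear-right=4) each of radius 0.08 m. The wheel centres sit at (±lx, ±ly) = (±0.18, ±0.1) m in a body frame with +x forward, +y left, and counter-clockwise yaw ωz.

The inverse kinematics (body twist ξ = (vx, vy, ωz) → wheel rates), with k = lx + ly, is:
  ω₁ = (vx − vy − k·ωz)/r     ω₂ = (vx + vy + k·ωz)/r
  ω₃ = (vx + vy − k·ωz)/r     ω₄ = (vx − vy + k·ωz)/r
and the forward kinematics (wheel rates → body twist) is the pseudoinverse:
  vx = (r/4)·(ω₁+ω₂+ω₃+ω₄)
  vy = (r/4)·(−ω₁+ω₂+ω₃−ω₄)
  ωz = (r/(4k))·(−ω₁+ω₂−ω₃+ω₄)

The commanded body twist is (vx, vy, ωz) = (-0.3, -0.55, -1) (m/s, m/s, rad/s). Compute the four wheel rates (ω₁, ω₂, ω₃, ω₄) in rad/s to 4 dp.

(6.6250, -14.1250, -7.1250, -0.3750)

k = lx + ly = 0.18 + 0.1 = 0.2800;  k·ωz = 0.2800·-1 = -0.2800
ω₁ (FL) = (vx − vy − k·ωz)/r = 0.5300/0.08 = 6.6250
ω₂ (FR) = (vx + vy + k·ωz)/r = -1.1300/0.08 = -14.1250
ω₃ (RL) = (vx + vy − k·ωz)/r = -0.5700/0.08 = -7.1250
ω₄ (RR) = (vx − vy + k·ωz)/r = -0.0300/0.08 = -0.3750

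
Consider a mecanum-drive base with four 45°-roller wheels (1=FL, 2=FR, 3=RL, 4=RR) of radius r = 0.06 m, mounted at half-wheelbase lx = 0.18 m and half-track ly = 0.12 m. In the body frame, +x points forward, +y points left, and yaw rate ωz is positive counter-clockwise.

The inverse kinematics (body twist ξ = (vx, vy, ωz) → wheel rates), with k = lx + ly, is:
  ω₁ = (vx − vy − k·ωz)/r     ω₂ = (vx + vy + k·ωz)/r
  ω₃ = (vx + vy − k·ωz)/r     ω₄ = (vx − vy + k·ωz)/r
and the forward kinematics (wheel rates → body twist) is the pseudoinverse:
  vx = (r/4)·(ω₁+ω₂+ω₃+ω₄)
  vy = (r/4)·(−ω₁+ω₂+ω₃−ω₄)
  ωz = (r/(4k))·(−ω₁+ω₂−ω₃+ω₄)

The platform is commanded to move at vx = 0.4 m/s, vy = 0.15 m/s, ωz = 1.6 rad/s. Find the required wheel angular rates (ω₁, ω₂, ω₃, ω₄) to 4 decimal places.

k = lx + ly = 0.18 + 0.12 = 0.3000;  k·ωz = 0.3000·1.6 = 0.4800
ω₁ (FL) = (vx − vy − k·ωz)/r = -0.2300/0.06 = -3.8333
ω₂ (FR) = (vx + vy + k·ωz)/r = 1.0300/0.06 = 17.1667
ω₃ (RL) = (vx + vy − k·ωz)/r = 0.0700/0.06 = 1.1667
ω₄ (RR) = (vx − vy + k·ωz)/r = 0.7300/0.06 = 12.1667

(-3.8333, 17.1667, 1.1667, 12.1667)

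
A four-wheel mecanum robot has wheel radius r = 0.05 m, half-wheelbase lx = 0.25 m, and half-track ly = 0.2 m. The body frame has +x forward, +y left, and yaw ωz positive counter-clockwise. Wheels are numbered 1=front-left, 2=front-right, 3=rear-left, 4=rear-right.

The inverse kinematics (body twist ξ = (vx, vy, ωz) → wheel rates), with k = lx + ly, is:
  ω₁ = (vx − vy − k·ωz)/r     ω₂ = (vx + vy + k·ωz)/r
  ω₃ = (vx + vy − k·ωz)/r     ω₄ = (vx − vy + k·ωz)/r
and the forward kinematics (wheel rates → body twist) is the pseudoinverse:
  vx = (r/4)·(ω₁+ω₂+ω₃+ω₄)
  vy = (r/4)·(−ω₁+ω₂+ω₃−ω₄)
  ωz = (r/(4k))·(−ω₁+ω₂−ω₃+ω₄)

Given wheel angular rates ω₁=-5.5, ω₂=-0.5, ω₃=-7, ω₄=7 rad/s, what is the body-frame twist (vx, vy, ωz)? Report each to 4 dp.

k = lx + ly = 0.25 + 0.2 = 0.4500
ω₁+ω₂+ω₃+ω₄ = -6.0000  →  vx = (0.05/4)·-6.0000 = -0.0750
−ω₁+ω₂+ω₃−ω₄ = -9.0000  →  vy = (0.05/4)·-9.0000 = -0.1125
−ω₁+ω₂−ω₃+ω₄ = 19.0000  →  ωz = (0.05/1.8000)·19.0000 = 0.5278

(-0.0750, -0.1125, 0.5278)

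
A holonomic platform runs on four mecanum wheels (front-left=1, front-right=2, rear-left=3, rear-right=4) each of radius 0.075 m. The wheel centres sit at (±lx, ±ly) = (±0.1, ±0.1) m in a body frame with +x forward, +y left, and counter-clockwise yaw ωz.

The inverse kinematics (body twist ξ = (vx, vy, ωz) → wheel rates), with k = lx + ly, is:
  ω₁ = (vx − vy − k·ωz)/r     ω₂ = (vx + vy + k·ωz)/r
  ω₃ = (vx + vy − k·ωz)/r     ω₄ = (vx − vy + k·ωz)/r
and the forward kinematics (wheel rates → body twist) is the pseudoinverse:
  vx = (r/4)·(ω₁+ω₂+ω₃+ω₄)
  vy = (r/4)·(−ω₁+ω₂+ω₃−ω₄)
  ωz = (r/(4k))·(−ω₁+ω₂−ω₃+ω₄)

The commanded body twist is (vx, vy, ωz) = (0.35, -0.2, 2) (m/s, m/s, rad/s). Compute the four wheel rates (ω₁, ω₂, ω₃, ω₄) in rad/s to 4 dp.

(2.0000, 7.3333, -3.3333, 12.6667)

k = lx + ly = 0.1 + 0.1 = 0.2000;  k·ωz = 0.2000·2 = 0.4000
ω₁ (FL) = (vx − vy − k·ωz)/r = 0.1500/0.075 = 2.0000
ω₂ (FR) = (vx + vy + k·ωz)/r = 0.5500/0.075 = 7.3333
ω₃ (RL) = (vx + vy − k·ωz)/r = -0.2500/0.075 = -3.3333
ω₄ (RR) = (vx − vy + k·ωz)/r = 0.9500/0.075 = 12.6667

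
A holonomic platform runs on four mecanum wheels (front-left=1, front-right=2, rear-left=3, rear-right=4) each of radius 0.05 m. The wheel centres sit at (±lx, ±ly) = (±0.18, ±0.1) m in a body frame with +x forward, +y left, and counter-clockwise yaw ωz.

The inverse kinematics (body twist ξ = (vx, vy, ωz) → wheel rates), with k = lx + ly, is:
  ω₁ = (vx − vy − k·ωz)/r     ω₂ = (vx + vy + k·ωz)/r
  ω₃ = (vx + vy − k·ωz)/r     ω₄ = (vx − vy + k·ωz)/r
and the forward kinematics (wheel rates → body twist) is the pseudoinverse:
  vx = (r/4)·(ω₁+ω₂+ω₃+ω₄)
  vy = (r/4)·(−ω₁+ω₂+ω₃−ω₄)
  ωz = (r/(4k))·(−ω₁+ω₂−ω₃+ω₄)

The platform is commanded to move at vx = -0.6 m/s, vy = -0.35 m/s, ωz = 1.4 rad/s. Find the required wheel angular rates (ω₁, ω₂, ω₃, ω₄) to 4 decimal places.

(-12.8400, -11.1600, -26.8400, 2.8400)

k = lx + ly = 0.18 + 0.1 = 0.2800;  k·ωz = 0.2800·1.4 = 0.3920
ω₁ (FL) = (vx − vy − k·ωz)/r = -0.6420/0.05 = -12.8400
ω₂ (FR) = (vx + vy + k·ωz)/r = -0.5580/0.05 = -11.1600
ω₃ (RL) = (vx + vy − k·ωz)/r = -1.3420/0.05 = -26.8400
ω₄ (RR) = (vx − vy + k·ωz)/r = 0.1420/0.05 = 2.8400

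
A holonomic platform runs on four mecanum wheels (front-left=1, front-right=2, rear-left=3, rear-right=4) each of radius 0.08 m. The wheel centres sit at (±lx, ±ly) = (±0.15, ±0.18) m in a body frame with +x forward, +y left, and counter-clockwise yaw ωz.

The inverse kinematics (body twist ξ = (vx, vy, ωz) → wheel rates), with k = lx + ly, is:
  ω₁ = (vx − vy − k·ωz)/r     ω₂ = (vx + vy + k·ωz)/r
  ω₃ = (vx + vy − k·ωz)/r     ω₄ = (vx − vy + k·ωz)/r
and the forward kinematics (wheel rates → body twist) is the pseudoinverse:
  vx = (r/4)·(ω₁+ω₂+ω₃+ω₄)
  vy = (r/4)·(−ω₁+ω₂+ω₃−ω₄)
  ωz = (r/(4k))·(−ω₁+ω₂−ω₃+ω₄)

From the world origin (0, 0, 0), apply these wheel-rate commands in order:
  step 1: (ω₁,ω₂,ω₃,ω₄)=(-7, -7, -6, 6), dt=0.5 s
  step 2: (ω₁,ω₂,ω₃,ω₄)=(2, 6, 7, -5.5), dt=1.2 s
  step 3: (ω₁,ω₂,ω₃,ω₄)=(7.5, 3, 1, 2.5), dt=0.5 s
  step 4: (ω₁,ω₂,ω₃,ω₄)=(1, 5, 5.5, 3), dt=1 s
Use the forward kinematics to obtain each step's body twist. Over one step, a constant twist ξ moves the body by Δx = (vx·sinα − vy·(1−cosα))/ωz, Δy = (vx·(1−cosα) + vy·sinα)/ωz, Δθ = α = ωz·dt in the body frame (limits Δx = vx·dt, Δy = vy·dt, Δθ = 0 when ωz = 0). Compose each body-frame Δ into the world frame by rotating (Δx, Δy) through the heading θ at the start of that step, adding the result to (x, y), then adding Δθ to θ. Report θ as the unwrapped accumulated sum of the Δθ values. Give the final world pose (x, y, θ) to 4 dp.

step 1: ξ=(vx,vy,ωz)=(-0.2800, -0.2400, 0.7273), dt=0.5 → body Δ=(-0.1154, -0.1425, 0.3636) → world pose (-0.1154, -0.1425, 0.3636)
step 2: ξ=(vx,vy,ωz)=(0.1900, 0.3300, -0.5152), dt=1.2 → body Δ=(0.3323, 0.3030, -0.6182) → world pose (0.0874, 0.2588, -0.2545)
step 3: ξ=(vx,vy,ωz)=(0.2800, -0.1200, -0.1818), dt=0.5 → body Δ=(0.1371, -0.0663, -0.0909) → world pose (0.2034, 0.1602, -0.3455)
step 4: ξ=(vx,vy,ωz)=(0.2900, 0.1300, 0.0909), dt=1.0 → body Δ=(0.2837, 0.1430, 0.0909) → world pose (0.5188, 0.1987, -0.2545)

(0.5188, 0.1987, -0.2545)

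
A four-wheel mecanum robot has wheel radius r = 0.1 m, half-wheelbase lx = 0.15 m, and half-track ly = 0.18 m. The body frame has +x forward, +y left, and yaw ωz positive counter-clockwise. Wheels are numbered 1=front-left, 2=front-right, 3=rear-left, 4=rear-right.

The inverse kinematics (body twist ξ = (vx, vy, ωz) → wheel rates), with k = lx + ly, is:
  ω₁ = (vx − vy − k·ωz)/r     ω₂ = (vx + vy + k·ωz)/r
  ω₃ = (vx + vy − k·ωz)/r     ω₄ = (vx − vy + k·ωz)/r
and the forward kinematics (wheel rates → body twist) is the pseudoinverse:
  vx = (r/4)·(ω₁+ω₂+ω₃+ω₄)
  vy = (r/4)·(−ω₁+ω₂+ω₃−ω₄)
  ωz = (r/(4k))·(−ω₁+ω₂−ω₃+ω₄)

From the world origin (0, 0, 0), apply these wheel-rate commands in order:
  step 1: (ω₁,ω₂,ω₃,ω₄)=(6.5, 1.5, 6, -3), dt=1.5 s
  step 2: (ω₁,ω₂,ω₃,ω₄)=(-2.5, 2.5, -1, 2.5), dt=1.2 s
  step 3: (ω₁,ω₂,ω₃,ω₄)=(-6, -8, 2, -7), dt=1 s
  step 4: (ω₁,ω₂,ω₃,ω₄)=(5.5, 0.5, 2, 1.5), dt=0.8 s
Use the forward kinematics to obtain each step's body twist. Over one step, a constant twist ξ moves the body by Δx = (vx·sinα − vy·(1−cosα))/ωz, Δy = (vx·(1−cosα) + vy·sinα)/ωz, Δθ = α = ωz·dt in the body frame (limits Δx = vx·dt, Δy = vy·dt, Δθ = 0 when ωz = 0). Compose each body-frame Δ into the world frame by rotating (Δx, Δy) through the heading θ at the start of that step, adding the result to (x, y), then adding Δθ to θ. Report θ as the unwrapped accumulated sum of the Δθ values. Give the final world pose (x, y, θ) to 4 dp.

step 1: ξ=(vx,vy,ωz)=(0.2750, 0.1000, -1.0606), dt=1.5 → body Δ=(0.3554, -0.1702, -1.5909) → world pose (0.3554, -0.1702, -1.5909)
step 2: ξ=(vx,vy,ωz)=(0.0375, 0.0375, 0.6439), dt=1.2 → body Δ=(0.0241, 0.0572, 0.7727) → world pose (0.4121, -0.1955, -0.8182)
step 3: ξ=(vx,vy,ωz)=(-0.4750, 0.1750, -0.8333), dt=1.0 → body Δ=(-0.3531, 0.3422, -0.8333) → world pose (0.4205, 0.2961, -1.6515)
step 4: ξ=(vx,vy,ωz)=(0.2375, -0.1125, -0.4167), dt=0.8 → body Δ=(0.1716, -0.1197, -0.3333) → world pose (0.2873, 0.1347, -1.9848)

(0.2873, 0.1347, -1.9848)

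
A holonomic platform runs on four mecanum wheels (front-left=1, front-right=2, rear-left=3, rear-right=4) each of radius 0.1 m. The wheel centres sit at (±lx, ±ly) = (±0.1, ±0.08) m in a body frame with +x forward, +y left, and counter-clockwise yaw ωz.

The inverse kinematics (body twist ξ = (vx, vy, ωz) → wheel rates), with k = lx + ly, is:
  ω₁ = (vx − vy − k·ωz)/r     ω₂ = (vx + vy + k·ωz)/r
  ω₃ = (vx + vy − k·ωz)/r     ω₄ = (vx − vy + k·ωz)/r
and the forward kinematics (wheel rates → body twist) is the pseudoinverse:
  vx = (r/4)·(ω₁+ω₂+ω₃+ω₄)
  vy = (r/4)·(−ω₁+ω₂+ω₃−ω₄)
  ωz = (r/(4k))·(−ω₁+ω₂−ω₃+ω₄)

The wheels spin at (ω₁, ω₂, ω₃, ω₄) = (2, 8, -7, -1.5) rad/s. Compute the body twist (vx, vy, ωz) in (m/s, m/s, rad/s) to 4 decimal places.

(0.0375, 0.0125, 1.5972)

k = lx + ly = 0.1 + 0.08 = 0.1800
ω₁+ω₂+ω₃+ω₄ = 1.5000  →  vx = (0.1/4)·1.5000 = 0.0375
−ω₁+ω₂+ω₃−ω₄ = 0.5000  →  vy = (0.1/4)·0.5000 = 0.0125
−ω₁+ω₂−ω₃+ω₄ = 11.5000  →  ωz = (0.1/0.7200)·11.5000 = 1.5972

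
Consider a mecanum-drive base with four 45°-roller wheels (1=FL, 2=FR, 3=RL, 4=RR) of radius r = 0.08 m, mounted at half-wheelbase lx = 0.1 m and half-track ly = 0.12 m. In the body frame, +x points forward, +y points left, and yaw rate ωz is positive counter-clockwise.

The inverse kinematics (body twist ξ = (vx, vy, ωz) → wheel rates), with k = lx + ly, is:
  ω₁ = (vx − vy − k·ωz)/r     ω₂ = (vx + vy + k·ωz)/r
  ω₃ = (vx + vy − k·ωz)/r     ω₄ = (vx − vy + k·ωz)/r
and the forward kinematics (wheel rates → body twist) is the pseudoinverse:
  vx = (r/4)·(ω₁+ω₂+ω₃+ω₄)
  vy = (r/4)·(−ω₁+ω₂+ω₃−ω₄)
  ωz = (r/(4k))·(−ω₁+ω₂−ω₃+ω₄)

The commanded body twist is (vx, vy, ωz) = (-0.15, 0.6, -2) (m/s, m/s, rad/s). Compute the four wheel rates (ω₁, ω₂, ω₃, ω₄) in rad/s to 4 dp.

(-3.8750, 0.1250, 11.1250, -14.8750)

k = lx + ly = 0.1 + 0.12 = 0.2200;  k·ωz = 0.2200·-2 = -0.4400
ω₁ (FL) = (vx − vy − k·ωz)/r = -0.3100/0.08 = -3.8750
ω₂ (FR) = (vx + vy + k·ωz)/r = 0.0100/0.08 = 0.1250
ω₃ (RL) = (vx + vy − k·ωz)/r = 0.8900/0.08 = 11.1250
ω₄ (RR) = (vx − vy + k·ωz)/r = -1.1900/0.08 = -14.8750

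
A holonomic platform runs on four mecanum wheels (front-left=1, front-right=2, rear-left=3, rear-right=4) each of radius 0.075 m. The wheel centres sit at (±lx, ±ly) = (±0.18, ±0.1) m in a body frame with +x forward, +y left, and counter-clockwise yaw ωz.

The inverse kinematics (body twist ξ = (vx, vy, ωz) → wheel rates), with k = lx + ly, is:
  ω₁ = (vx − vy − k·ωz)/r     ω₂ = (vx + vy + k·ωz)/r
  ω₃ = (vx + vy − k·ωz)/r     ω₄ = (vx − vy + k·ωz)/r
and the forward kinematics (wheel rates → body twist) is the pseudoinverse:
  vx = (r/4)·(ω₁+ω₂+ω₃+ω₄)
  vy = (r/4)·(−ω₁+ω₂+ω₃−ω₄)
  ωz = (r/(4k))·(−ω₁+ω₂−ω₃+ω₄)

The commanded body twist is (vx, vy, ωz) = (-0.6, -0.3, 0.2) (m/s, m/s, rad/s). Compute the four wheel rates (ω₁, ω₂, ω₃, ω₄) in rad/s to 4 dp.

(-4.7467, -11.2533, -12.7467, -3.2533)

k = lx + ly = 0.18 + 0.1 = 0.2800;  k·ωz = 0.2800·0.2 = 0.0560
ω₁ (FL) = (vx − vy − k·ωz)/r = -0.3560/0.075 = -4.7467
ω₂ (FR) = (vx + vy + k·ωz)/r = -0.8440/0.075 = -11.2533
ω₃ (RL) = (vx + vy − k·ωz)/r = -0.9560/0.075 = -12.7467
ω₄ (RR) = (vx − vy + k·ωz)/r = -0.2440/0.075 = -3.2533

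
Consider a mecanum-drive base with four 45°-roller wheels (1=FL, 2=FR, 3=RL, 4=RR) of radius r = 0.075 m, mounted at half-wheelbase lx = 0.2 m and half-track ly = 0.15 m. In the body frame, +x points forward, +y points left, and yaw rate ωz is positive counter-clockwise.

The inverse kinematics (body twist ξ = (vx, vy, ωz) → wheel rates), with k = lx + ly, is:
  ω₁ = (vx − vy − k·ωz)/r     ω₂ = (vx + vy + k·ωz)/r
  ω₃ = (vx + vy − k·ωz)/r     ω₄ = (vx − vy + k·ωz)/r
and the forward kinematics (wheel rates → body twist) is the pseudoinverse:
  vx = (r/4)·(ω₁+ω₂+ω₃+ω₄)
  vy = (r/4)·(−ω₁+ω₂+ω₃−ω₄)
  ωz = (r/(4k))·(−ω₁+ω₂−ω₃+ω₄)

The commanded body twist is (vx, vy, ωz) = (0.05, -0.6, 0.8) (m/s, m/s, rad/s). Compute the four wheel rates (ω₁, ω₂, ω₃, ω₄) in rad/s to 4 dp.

(4.9333, -3.6000, -11.0667, 12.4000)

k = lx + ly = 0.2 + 0.15 = 0.3500;  k·ωz = 0.3500·0.8 = 0.2800
ω₁ (FL) = (vx − vy − k·ωz)/r = 0.3700/0.075 = 4.9333
ω₂ (FR) = (vx + vy + k·ωz)/r = -0.2700/0.075 = -3.6000
ω₃ (RL) = (vx + vy − k·ωz)/r = -0.8300/0.075 = -11.0667
ω₄ (RR) = (vx − vy + k·ωz)/r = 0.9300/0.075 = 12.4000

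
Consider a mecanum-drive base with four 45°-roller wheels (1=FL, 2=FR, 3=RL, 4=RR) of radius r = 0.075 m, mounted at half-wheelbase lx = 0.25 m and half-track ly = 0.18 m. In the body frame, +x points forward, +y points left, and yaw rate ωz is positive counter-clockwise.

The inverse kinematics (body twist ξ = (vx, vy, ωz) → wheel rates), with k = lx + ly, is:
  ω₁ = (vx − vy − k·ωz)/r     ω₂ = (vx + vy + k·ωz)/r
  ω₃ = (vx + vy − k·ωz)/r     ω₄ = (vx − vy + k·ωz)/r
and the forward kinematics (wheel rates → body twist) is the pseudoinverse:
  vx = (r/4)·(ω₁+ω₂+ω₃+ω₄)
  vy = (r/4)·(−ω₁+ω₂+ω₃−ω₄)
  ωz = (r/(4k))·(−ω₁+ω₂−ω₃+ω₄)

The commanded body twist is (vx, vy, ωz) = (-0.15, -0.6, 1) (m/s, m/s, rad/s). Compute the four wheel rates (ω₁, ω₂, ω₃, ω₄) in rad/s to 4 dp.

k = lx + ly = 0.25 + 0.18 = 0.4300;  k·ωz = 0.4300·1 = 0.4300
ω₁ (FL) = (vx − vy − k·ωz)/r = 0.0200/0.075 = 0.2667
ω₂ (FR) = (vx + vy + k·ωz)/r = -0.3200/0.075 = -4.2667
ω₃ (RL) = (vx + vy − k·ωz)/r = -1.1800/0.075 = -15.7333
ω₄ (RR) = (vx − vy + k·ωz)/r = 0.8800/0.075 = 11.7333

(0.2667, -4.2667, -15.7333, 11.7333)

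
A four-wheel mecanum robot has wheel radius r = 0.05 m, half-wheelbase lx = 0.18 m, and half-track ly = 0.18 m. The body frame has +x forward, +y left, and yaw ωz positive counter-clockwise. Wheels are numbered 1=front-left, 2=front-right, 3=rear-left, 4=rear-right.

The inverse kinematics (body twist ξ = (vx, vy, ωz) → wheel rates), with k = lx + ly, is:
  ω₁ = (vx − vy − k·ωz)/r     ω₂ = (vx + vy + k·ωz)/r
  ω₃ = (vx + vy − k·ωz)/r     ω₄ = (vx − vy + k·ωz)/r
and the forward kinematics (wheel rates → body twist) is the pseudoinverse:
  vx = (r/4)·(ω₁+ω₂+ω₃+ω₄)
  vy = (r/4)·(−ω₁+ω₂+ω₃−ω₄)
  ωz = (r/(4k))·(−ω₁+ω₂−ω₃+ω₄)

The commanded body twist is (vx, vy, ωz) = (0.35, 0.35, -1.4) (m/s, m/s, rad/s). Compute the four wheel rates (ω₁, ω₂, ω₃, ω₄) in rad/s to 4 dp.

(10.0800, 3.9200, 24.0800, -10.0800)

k = lx + ly = 0.18 + 0.18 = 0.3600;  k·ωz = 0.3600·-1.4 = -0.5040
ω₁ (FL) = (vx − vy − k·ωz)/r = 0.5040/0.05 = 10.0800
ω₂ (FR) = (vx + vy + k·ωz)/r = 0.1960/0.05 = 3.9200
ω₃ (RL) = (vx + vy − k·ωz)/r = 1.2040/0.05 = 24.0800
ω₄ (RR) = (vx − vy + k·ωz)/r = -0.5040/0.05 = -10.0800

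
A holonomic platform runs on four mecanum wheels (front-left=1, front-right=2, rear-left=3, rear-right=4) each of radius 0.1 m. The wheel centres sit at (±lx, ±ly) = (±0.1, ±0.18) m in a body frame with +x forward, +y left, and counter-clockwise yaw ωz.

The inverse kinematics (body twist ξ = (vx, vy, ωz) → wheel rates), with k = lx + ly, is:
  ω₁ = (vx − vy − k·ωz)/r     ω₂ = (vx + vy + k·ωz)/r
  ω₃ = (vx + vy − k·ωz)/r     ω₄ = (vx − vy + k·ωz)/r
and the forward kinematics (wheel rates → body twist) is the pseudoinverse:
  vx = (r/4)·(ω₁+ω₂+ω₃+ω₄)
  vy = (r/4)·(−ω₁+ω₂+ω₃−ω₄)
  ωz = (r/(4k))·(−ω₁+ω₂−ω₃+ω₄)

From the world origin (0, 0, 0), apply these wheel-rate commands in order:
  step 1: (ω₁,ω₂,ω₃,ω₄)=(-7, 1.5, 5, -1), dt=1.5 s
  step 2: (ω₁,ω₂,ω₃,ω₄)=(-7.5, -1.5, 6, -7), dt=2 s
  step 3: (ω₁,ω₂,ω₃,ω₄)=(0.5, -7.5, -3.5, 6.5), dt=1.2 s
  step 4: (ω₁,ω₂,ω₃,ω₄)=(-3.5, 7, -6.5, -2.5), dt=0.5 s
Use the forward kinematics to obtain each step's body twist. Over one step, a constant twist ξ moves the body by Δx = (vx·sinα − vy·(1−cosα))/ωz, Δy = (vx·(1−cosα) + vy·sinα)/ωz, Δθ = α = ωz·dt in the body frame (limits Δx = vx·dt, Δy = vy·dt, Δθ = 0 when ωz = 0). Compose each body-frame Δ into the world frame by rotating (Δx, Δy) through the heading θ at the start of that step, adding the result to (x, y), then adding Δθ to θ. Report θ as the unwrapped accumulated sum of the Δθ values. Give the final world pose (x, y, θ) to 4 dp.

(-0.8452, 1.3237, -0.0536)

step 1: ξ=(vx,vy,ωz)=(-0.0375, 0.3625, 0.2232), dt=1.5 → body Δ=(-0.1454, 0.5243, 0.3348) → world pose (-0.1454, 0.5243, 0.3348)
step 2: ξ=(vx,vy,ωz)=(-0.2500, 0.4750, -0.6250), dt=2.0 → body Δ=(0.1408, 0.9951, -1.2500) → world pose (-0.3394, 1.5104, -0.9152)
step 3: ξ=(vx,vy,ωz)=(-0.1000, -0.4500, 0.1786), dt=1.2 → body Δ=(-0.0614, -0.5487, 0.2143) → world pose (-0.8118, 1.2246, -0.7009)
step 4: ξ=(vx,vy,ωz)=(-0.1375, 0.1625, 1.2946), dt=0.5 → body Δ=(-0.0894, 0.0542, 0.6473) → world pose (-0.8452, 1.3237, -0.0536)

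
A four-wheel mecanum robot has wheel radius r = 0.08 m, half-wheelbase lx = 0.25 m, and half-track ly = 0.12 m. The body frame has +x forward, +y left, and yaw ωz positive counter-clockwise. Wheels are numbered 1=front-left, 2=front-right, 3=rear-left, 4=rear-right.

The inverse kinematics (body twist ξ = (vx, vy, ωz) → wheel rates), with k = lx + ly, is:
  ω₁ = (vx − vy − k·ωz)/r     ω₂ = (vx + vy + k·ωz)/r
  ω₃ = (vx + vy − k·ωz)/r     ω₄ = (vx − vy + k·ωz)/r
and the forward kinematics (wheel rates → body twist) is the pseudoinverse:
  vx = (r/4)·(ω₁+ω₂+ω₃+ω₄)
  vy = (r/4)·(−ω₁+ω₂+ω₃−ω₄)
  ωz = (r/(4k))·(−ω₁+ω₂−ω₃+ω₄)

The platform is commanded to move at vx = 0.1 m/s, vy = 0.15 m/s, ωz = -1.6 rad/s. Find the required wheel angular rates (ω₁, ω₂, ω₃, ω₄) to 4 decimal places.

(6.7750, -4.2750, 10.5250, -8.0250)

k = lx + ly = 0.25 + 0.12 = 0.3700;  k·ωz = 0.3700·-1.6 = -0.5920
ω₁ (FL) = (vx − vy − k·ωz)/r = 0.5420/0.08 = 6.7750
ω₂ (FR) = (vx + vy + k·ωz)/r = -0.3420/0.08 = -4.2750
ω₃ (RL) = (vx + vy − k·ωz)/r = 0.8420/0.08 = 10.5250
ω₄ (RR) = (vx − vy + k·ωz)/r = -0.6420/0.08 = -8.0250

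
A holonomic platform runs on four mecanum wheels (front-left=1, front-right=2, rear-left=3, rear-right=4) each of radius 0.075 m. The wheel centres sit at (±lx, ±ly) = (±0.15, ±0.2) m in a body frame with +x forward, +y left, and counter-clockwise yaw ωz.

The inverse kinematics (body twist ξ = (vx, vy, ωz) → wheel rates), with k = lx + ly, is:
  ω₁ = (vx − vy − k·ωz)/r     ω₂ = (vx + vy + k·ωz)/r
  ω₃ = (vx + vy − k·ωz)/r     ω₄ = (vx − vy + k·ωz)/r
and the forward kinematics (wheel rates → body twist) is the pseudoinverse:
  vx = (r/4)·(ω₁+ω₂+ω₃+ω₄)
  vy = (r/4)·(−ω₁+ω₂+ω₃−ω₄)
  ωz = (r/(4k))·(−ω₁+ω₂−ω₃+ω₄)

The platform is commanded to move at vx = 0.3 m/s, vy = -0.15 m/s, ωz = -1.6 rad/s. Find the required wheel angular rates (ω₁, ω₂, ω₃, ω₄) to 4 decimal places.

(13.4667, -5.4667, 9.4667, -1.4667)

k = lx + ly = 0.15 + 0.2 = 0.3500;  k·ωz = 0.3500·-1.6 = -0.5600
ω₁ (FL) = (vx − vy − k·ωz)/r = 1.0100/0.075 = 13.4667
ω₂ (FR) = (vx + vy + k·ωz)/r = -0.4100/0.075 = -5.4667
ω₃ (RL) = (vx + vy − k·ωz)/r = 0.7100/0.075 = 9.4667
ω₄ (RR) = (vx − vy + k·ωz)/r = -0.1100/0.075 = -1.4667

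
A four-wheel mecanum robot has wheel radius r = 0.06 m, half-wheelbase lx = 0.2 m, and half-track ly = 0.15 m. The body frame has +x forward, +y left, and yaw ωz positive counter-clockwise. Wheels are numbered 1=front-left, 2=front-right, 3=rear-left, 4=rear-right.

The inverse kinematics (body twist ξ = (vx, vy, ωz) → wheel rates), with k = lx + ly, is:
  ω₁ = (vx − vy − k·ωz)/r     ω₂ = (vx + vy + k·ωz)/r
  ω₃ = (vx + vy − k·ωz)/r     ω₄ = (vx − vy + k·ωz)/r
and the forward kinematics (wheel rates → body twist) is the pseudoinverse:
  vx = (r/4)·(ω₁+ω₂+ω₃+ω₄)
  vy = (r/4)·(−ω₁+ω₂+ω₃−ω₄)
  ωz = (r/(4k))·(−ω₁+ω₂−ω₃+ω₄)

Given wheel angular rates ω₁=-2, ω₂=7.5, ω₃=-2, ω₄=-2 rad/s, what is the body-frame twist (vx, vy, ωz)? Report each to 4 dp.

(0.0225, 0.1425, 0.4071)

k = lx + ly = 0.2 + 0.15 = 0.3500
ω₁+ω₂+ω₃+ω₄ = 1.5000  →  vx = (0.06/4)·1.5000 = 0.0225
−ω₁+ω₂+ω₃−ω₄ = 9.5000  →  vy = (0.06/4)·9.5000 = 0.1425
−ω₁+ω₂−ω₃+ω₄ = 9.5000  →  ωz = (0.06/1.4000)·9.5000 = 0.4071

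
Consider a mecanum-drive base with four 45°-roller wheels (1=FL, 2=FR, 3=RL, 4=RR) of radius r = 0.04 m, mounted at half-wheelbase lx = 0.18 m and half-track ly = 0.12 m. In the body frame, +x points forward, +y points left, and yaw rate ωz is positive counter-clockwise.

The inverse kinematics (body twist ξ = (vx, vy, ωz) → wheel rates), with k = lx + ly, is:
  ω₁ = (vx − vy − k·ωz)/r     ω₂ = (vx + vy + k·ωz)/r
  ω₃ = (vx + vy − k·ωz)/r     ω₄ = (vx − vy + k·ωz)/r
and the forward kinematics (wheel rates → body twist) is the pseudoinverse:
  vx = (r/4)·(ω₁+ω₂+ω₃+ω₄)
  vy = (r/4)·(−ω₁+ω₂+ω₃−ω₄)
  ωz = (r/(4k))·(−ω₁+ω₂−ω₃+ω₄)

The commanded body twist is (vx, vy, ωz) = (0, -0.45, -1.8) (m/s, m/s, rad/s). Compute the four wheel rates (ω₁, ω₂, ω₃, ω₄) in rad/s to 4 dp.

(24.7500, -24.7500, 2.2500, -2.2500)

k = lx + ly = 0.18 + 0.12 = 0.3000;  k·ωz = 0.3000·-1.8 = -0.5400
ω₁ (FL) = (vx − vy − k·ωz)/r = 0.9900/0.04 = 24.7500
ω₂ (FR) = (vx + vy + k·ωz)/r = -0.9900/0.04 = -24.7500
ω₃ (RL) = (vx + vy − k·ωz)/r = 0.0900/0.04 = 2.2500
ω₄ (RR) = (vx − vy + k·ωz)/r = -0.0900/0.04 = -2.2500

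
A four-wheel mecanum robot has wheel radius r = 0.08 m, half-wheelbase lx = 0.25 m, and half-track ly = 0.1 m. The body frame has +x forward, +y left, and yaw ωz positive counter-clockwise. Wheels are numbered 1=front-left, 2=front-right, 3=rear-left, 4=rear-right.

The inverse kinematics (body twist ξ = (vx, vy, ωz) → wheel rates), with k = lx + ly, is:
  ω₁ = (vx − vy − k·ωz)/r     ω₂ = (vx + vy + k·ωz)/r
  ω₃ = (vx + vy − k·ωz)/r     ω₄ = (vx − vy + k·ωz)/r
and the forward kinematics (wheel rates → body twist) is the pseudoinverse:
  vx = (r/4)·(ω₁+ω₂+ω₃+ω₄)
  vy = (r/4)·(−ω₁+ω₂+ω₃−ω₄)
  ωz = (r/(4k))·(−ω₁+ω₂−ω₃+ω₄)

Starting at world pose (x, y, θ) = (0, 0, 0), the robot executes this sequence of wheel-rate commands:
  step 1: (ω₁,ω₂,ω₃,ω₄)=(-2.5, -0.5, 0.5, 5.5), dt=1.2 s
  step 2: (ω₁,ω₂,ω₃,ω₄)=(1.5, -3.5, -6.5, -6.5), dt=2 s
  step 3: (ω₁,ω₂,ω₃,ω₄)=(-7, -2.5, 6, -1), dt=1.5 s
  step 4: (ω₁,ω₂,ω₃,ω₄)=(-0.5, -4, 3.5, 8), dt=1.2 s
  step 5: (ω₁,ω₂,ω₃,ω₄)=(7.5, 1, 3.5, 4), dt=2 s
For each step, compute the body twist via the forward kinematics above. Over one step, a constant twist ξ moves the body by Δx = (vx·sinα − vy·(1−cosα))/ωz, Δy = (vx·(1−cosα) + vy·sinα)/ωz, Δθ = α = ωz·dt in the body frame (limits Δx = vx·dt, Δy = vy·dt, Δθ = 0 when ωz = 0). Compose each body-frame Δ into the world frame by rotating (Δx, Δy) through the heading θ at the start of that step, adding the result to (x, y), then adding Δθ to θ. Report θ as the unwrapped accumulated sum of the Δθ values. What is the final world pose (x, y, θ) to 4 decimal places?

(-0.0358, -0.7995, -0.9229)

step 1: ξ=(vx,vy,ωz)=(0.0600, -0.0600, 0.4000), dt=1.2 → body Δ=(0.0862, -0.0523, 0.4800) → world pose (0.0862, -0.0523, 0.4800)
step 2: ξ=(vx,vy,ωz)=(-0.3000, -0.1000, -0.2857), dt=2.0 → body Δ=(-0.6235, -0.0225, -0.5714) → world pose (-0.4564, -0.3602, -0.0914)
step 3: ξ=(vx,vy,ωz)=(-0.0900, 0.2300, -0.1429), dt=1.5 → body Δ=(-0.0971, 0.3568, -0.2143) → world pose (-0.5206, 0.0040, -0.3057)
step 4: ξ=(vx,vy,ωz)=(0.1400, -0.1600, 0.0571), dt=1.2 → body Δ=(0.1744, -0.1861, 0.0686) → world pose (-0.4102, -0.2260, -0.2371)
step 5: ξ=(vx,vy,ωz)=(0.3200, -0.1400, -0.3429), dt=2.0 → body Δ=(0.4987, -0.4695, -0.6857) → world pose (-0.0358, -0.7995, -0.9229)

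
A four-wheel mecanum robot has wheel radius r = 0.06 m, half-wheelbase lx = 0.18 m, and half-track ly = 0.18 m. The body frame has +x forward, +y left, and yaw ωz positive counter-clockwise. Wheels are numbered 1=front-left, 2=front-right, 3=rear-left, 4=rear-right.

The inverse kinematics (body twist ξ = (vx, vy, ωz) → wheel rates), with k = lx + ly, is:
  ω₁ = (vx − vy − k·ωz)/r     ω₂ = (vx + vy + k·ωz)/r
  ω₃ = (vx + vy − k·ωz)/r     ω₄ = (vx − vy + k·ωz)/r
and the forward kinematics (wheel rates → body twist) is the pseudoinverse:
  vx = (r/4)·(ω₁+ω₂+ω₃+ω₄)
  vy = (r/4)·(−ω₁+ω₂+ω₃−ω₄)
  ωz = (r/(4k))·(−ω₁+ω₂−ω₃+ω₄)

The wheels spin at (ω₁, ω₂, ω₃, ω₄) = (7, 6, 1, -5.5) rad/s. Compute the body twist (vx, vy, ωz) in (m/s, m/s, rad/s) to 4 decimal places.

(0.1275, 0.0825, -0.3125)

k = lx + ly = 0.18 + 0.18 = 0.3600
ω₁+ω₂+ω₃+ω₄ = 8.5000  →  vx = (0.06/4)·8.5000 = 0.1275
−ω₁+ω₂+ω₃−ω₄ = 5.5000  →  vy = (0.06/4)·5.5000 = 0.0825
−ω₁+ω₂−ω₃+ω₄ = -7.5000  →  ωz = (0.06/1.4400)·-7.5000 = -0.3125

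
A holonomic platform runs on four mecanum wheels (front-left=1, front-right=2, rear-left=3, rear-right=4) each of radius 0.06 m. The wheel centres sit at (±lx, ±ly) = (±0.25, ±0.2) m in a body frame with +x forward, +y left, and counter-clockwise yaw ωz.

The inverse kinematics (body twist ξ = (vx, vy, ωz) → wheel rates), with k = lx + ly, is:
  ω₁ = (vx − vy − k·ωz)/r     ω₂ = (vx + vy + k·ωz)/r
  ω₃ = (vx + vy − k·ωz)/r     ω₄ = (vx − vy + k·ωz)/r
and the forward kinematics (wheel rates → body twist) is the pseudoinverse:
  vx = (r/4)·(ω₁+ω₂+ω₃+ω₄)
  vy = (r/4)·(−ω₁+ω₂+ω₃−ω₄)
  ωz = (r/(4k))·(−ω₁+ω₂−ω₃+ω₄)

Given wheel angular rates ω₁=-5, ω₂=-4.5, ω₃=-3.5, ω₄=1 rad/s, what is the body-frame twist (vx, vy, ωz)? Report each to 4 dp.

(-0.1800, -0.0600, 0.1667)

k = lx + ly = 0.25 + 0.2 = 0.4500
ω₁+ω₂+ω₃+ω₄ = -12.0000  →  vx = (0.06/4)·-12.0000 = -0.1800
−ω₁+ω₂+ω₃−ω₄ = -4.0000  →  vy = (0.06/4)·-4.0000 = -0.0600
−ω₁+ω₂−ω₃+ω₄ = 5.0000  →  ωz = (0.06/1.8000)·5.0000 = 0.1667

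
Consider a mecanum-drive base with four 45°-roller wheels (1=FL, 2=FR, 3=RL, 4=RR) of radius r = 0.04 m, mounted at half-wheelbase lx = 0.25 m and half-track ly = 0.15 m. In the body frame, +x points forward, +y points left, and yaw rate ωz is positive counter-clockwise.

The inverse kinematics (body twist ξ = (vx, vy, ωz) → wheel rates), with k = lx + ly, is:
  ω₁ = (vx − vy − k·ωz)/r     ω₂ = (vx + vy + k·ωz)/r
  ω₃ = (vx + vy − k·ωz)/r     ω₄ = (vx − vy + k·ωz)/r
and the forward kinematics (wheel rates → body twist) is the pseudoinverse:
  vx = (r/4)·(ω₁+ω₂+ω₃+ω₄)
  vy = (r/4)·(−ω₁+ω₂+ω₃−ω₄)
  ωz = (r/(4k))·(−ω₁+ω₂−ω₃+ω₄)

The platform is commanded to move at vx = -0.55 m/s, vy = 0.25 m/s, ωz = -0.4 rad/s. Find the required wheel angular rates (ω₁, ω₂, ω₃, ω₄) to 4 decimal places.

k = lx + ly = 0.25 + 0.15 = 0.4000;  k·ωz = 0.4000·-0.4 = -0.1600
ω₁ (FL) = (vx − vy − k·ωz)/r = -0.6400/0.04 = -16.0000
ω₂ (FR) = (vx + vy + k·ωz)/r = -0.4600/0.04 = -11.5000
ω₃ (RL) = (vx + vy − k·ωz)/r = -0.1400/0.04 = -3.5000
ω₄ (RR) = (vx − vy + k·ωz)/r = -0.9600/0.04 = -24.0000

(-16.0000, -11.5000, -3.5000, -24.0000)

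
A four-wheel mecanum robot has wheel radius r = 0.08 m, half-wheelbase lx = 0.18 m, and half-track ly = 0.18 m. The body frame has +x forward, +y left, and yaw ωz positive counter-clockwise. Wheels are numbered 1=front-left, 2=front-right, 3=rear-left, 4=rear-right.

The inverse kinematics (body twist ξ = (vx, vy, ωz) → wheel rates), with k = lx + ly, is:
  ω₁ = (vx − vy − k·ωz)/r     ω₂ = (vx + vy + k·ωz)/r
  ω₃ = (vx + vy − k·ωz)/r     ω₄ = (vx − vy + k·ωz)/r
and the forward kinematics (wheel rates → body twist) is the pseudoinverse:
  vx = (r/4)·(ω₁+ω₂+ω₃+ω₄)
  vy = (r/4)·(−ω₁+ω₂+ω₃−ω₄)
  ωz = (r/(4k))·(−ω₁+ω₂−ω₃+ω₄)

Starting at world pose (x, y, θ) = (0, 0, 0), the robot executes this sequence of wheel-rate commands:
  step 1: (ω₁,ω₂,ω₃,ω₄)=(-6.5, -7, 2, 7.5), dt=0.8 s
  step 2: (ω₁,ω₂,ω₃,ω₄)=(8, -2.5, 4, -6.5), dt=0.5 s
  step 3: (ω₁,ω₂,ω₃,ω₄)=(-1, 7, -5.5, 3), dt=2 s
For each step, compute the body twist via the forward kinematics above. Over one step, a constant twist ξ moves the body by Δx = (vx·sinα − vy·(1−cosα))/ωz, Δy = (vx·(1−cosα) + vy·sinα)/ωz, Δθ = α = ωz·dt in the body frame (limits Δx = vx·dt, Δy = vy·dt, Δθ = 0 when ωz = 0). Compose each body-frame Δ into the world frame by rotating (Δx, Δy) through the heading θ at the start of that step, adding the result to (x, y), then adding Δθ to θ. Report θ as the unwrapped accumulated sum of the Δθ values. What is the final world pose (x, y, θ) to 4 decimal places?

step 1: ξ=(vx,vy,ωz)=(-0.0800, -0.1200, 0.2778), dt=0.8 → body Δ=(-0.0529, -0.1023, 0.2222) → world pose (-0.0529, -0.1023, 0.2222)
step 2: ξ=(vx,vy,ωz)=(0.0600, 0.0000, -1.1667), dt=0.5 → body Δ=(0.0283, -0.0085, -0.5833) → world pose (-0.0233, -0.1043, -0.3611)
step 3: ξ=(vx,vy,ωz)=(0.0700, -0.0100, 0.9167), dt=2.0 → body Δ=(0.0875, 0.0856, 1.8333) → world pose (0.0888, -0.0551, 1.4722)

(0.0888, -0.0551, 1.4722)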